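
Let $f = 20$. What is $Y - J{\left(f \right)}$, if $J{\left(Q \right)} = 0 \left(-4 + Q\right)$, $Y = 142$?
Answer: $142$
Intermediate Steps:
$J{\left(Q \right)} = 0$
$Y - J{\left(f \right)} = 142 - 0 = 142 + 0 = 142$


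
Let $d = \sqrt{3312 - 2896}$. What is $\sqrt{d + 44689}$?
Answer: $\sqrt{44689 + 4 \sqrt{26}} \approx 211.45$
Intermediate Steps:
$d = 4 \sqrt{26}$ ($d = \sqrt{416} = 4 \sqrt{26} \approx 20.396$)
$\sqrt{d + 44689} = \sqrt{4 \sqrt{26} + 44689} = \sqrt{44689 + 4 \sqrt{26}}$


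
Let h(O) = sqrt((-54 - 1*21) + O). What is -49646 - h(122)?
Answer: -49646 - sqrt(47) ≈ -49653.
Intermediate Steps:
h(O) = sqrt(-75 + O) (h(O) = sqrt((-54 - 21) + O) = sqrt(-75 + O))
-49646 - h(122) = -49646 - sqrt(-75 + 122) = -49646 - sqrt(47)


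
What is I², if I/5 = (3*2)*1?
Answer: 900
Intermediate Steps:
I = 30 (I = 5*((3*2)*1) = 5*(6*1) = 5*6 = 30)
I² = 30² = 900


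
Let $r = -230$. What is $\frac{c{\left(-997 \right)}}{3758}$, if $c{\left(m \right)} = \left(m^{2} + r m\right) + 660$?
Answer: $\frac{1223979}{3758} \approx 325.7$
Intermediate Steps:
$c{\left(m \right)} = 660 + m^{2} - 230 m$ ($c{\left(m \right)} = \left(m^{2} - 230 m\right) + 660 = 660 + m^{2} - 230 m$)
$\frac{c{\left(-997 \right)}}{3758} = \frac{660 + \left(-997\right)^{2} - -229310}{3758} = \left(660 + 994009 + 229310\right) \frac{1}{3758} = 1223979 \cdot \frac{1}{3758} = \frac{1223979}{3758}$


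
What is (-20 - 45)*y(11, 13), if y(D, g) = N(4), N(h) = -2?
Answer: 130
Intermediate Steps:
y(D, g) = -2
(-20 - 45)*y(11, 13) = (-20 - 45)*(-2) = -65*(-2) = 130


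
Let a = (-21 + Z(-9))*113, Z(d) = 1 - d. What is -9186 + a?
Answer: -10429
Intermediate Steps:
a = -1243 (a = (-21 + (1 - 1*(-9)))*113 = (-21 + (1 + 9))*113 = (-21 + 10)*113 = -11*113 = -1243)
-9186 + a = -9186 - 1243 = -10429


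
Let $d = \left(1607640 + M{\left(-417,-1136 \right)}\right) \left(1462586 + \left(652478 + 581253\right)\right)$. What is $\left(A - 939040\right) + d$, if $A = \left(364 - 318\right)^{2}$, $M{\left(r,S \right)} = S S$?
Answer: $7814292428188$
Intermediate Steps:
$M{\left(r,S \right)} = S^{2}$
$A = 2116$ ($A = 46^{2} = 2116$)
$d = 7814293365112$ ($d = \left(1607640 + \left(-1136\right)^{2}\right) \left(1462586 + \left(652478 + 581253\right)\right) = \left(1607640 + 1290496\right) \left(1462586 + 1233731\right) = 2898136 \cdot 2696317 = 7814293365112$)
$\left(A - 939040\right) + d = \left(2116 - 939040\right) + 7814293365112 = -936924 + 7814293365112 = 7814292428188$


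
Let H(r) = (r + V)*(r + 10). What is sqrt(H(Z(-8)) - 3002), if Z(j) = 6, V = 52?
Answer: I*sqrt(2074) ≈ 45.541*I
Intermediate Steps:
H(r) = (10 + r)*(52 + r) (H(r) = (r + 52)*(r + 10) = (52 + r)*(10 + r) = (10 + r)*(52 + r))
sqrt(H(Z(-8)) - 3002) = sqrt((520 + 6**2 + 62*6) - 3002) = sqrt((520 + 36 + 372) - 3002) = sqrt(928 - 3002) = sqrt(-2074) = I*sqrt(2074)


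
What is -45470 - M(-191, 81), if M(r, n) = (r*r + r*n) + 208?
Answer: -66688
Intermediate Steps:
M(r, n) = 208 + r² + n*r (M(r, n) = (r² + n*r) + 208 = 208 + r² + n*r)
-45470 - M(-191, 81) = -45470 - (208 + (-191)² + 81*(-191)) = -45470 - (208 + 36481 - 15471) = -45470 - 1*21218 = -45470 - 21218 = -66688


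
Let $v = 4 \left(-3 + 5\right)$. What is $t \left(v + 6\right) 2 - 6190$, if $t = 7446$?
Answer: $202298$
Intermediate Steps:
$v = 8$ ($v = 4 \cdot 2 = 8$)
$t \left(v + 6\right) 2 - 6190 = 7446 \left(8 + 6\right) 2 - 6190 = 7446 \cdot 14 \cdot 2 - 6190 = 7446 \cdot 28 - 6190 = 208488 - 6190 = 202298$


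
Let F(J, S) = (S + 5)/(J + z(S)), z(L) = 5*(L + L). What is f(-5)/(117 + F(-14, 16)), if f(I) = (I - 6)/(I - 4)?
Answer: 1606/153927 ≈ 0.010434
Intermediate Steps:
z(L) = 10*L (z(L) = 5*(2*L) = 10*L)
f(I) = (-6 + I)/(-4 + I)
F(J, S) = (5 + S)/(J + 10*S) (F(J, S) = (S + 5)/(J + 10*S) = (5 + S)/(J + 10*S))
f(-5)/(117 + F(-14, 16)) = ((-6 - 5)/(-4 - 5))/(117 + (5 + 16)/(-14 + 10*16)) = (-11/(-9))/(117 + 21/(-14 + 160)) = (-⅑*(-11))/(117 + 21/146) = (11/9)/(117 + (1/146)*21) = (11/9)/(117 + 21/146) = (11/9)/(17103/146) = (146/17103)*(11/9) = 1606/153927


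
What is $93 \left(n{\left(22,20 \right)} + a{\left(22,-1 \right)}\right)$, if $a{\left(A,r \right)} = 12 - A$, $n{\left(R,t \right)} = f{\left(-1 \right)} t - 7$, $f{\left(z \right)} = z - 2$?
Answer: $-7161$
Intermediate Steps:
$f{\left(z \right)} = -2 + z$ ($f{\left(z \right)} = z - 2 = -2 + z$)
$n{\left(R,t \right)} = -7 - 3 t$ ($n{\left(R,t \right)} = \left(-2 - 1\right) t - 7 = - 3 t - 7 = -7 - 3 t$)
$93 \left(n{\left(22,20 \right)} + a{\left(22,-1 \right)}\right) = 93 \left(\left(-7 - 60\right) + \left(12 - 22\right)\right) = 93 \left(-67 - 10\right) = 93 \left(-77\right) = -7161$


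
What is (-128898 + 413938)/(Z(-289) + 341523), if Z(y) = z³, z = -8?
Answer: 285040/341011 ≈ 0.83587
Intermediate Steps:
Z(y) = -512 (Z(y) = (-8)³ = -512)
(-128898 + 413938)/(Z(-289) + 341523) = (-128898 + 413938)/(-512 + 341523) = 285040/341011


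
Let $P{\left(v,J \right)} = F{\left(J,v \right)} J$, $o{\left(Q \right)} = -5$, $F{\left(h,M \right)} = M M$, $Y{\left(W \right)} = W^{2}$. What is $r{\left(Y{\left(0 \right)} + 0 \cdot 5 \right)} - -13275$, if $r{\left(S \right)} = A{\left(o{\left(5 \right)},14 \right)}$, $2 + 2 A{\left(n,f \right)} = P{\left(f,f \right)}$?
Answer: $14646$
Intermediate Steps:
$F{\left(h,M \right)} = M^{2}$
$P{\left(v,J \right)} = J v^{2}$ ($P{\left(v,J \right)} = v^{2} J = J v^{2}$)
$A{\left(n,f \right)} = -1 + \frac{f^{3}}{2}$ ($A{\left(n,f \right)} = -1 + \frac{f f^{2}}{2} = -1 + \frac{f^{3}}{2}$)
$r{\left(S \right)} = 1371$ ($r{\left(S \right)} = -1 + \frac{14^{3}}{2} = -1 + \frac{1}{2} \cdot 2744 = -1 + 1372 = 1371$)
$r{\left(Y{\left(0 \right)} + 0 \cdot 5 \right)} - -13275 = 1371 - -13275 = 1371 + 13275 = 14646$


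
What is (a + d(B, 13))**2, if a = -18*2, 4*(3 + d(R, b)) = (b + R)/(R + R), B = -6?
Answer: 3530641/2304 ≈ 1532.4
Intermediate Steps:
d(R, b) = -3 + (R + b)/(8*R) (d(R, b) = -3 + ((b + R)/(R + R))/4 = -3 + ((R + b)/((2*R)))/4 = -3 + ((R + b)*(1/(2*R)))/4 = -3 + ((R + b)/(2*R))/4 = -3 + (R + b)/(8*R))
a = -36
(a + d(B, 13))**2 = (-36 + (1/8)*(13 - 23*(-6))/(-6))**2 = (-36 + (1/8)*(-1/6)*(13 + 138))**2 = (-36 + (1/8)*(-1/6)*151)**2 = (-36 - 151/48)**2 = (-1879/48)**2 = 3530641/2304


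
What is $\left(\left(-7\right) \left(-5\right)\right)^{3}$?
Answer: $42875$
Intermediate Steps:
$\left(\left(-7\right) \left(-5\right)\right)^{3} = 35^{3} = 42875$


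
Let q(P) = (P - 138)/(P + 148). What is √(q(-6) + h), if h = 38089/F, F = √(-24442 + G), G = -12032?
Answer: √(-6800762879712 - 7003250515626*I*√36474)/2589654 ≈ 9.9606 - 10.011*I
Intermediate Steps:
F = I*√36474 (F = √(-24442 - 12032) = √(-36474) = I*√36474 ≈ 190.98*I)
h = -38089*I*√36474/36474 (h = 38089/((I*√36474)) = 38089*(-I*√36474/36474) = -38089*I*√36474/36474 ≈ -199.44*I)
q(P) = (-138 + P)/(148 + P)
√(q(-6) + h) = √((-138 - 6)/(148 - 6) - 38089*I*√36474/36474) = √(-144/142 - 38089*I*√36474/36474) = √((1/142)*(-144) - 38089*I*√36474/36474) = √(-72/71 - 38089*I*√36474/36474)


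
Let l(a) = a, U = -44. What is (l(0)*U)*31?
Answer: 0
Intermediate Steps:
(l(0)*U)*31 = (0*(-44))*31 = 0*31 = 0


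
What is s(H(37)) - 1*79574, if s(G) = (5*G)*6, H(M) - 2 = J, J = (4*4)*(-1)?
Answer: -79994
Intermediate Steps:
J = -16 (J = 16*(-1) = -16)
H(M) = -14 (H(M) = 2 - 16 = -14)
s(G) = 30*G
s(H(37)) - 1*79574 = 30*(-14) - 1*79574 = -420 - 79574 = -79994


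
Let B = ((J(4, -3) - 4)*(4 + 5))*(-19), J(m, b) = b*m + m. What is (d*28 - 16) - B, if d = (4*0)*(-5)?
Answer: -2068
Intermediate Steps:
d = 0 (d = 0*(-5) = 0)
J(m, b) = m + b*m
B = 2052 (B = ((4*(1 - 3) - 4)*(4 + 5))*(-19) = ((4*(-2) - 4)*9)*(-19) = ((-8 - 4)*9)*(-19) = -12*9*(-19) = -108*(-19) = 2052)
(d*28 - 16) - B = (0*28 - 16) - 1*2052 = (0 - 16) - 2052 = -16 - 2052 = -2068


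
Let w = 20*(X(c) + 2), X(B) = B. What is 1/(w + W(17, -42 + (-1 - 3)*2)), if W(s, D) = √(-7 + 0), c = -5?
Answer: -60/3607 - I*√7/3607 ≈ -0.016634 - 0.00073351*I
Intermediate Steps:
W(s, D) = I*√7 (W(s, D) = √(-7) = I*√7)
w = -60 (w = 20*(-5 + 2) = 20*(-3) = -60)
1/(w + W(17, -42 + (-1 - 3)*2)) = 1/(-60 + I*√7)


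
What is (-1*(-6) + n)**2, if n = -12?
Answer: 36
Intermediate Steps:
(-1*(-6) + n)**2 = (-1*(-6) - 12)**2 = (6 - 12)**2 = (-6)**2 = 36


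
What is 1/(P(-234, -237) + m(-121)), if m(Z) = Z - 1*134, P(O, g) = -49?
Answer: -1/304 ≈ -0.0032895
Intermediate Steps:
m(Z) = -134 + Z (m(Z) = Z - 134 = -134 + Z)
1/(P(-234, -237) + m(-121)) = 1/(-49 + (-134 - 121)) = 1/(-49 - 255) = 1/(-304) = -1/304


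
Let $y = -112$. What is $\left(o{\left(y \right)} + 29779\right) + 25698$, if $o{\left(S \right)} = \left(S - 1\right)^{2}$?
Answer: $68246$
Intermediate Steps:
$o{\left(S \right)} = \left(-1 + S\right)^{2}$
$\left(o{\left(y \right)} + 29779\right) + 25698 = \left(\left(-1 - 112\right)^{2} + 29779\right) + 25698 = \left(\left(-113\right)^{2} + 29779\right) + 25698 = \left(12769 + 29779\right) + 25698 = 42548 + 25698 = 68246$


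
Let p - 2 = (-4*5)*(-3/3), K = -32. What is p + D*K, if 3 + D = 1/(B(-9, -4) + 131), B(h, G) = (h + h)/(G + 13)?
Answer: 15190/129 ≈ 117.75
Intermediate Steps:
p = 22 (p = 2 + (-4*5)*(-3/3) = 2 - (-60)/3 = 2 - 20*(-1) = 2 + 20 = 22)
B(h, G) = 2*h/(13 + G) (B(h, G) = (2*h)/(13 + G) = 2*h/(13 + G))
D = -386/129 (D = -3 + 1/(2*(-9)/(13 - 4) + 131) = -3 + 1/(2*(-9)/9 + 131) = -3 + 1/(2*(-9)*(1/9) + 131) = -3 + 1/(-2 + 131) = -3 + 1/129 = -386/129 ≈ -2.9922)
p + D*K = 22 - 386/129*(-32) = 22 + 12352/129 = 15190/129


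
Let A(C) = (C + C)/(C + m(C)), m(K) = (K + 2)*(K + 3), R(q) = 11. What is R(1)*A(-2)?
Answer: 22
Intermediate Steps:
m(K) = (2 + K)*(3 + K)
A(C) = 2*C/(6 + C² + 6*C) (A(C) = (C + C)/(C + (6 + C² + 5*C)) = (2*C)/(6 + C² + 6*C) = 2*C/(6 + C² + 6*C))
R(1)*A(-2) = 11*(2*(-2)/(6 + (-2)² + 6*(-2))) = 11*(2*(-2)/(6 + 4 - 12)) = 11*(2*(-2)/(-2)) = 11*(2*(-2)*(-½)) = 11*2 = 22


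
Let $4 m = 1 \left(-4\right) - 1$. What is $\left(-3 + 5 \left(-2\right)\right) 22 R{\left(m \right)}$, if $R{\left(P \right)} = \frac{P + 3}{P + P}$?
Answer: $\frac{1001}{5} \approx 200.2$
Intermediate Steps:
$m = - \frac{5}{4}$ ($m = \frac{1 \left(-4\right) - 1}{4} = \frac{-4 - 1}{4} = \frac{1}{4} \left(-5\right) = - \frac{5}{4} \approx -1.25$)
$R{\left(P \right)} = \frac{3 + P}{2 P}$
$\left(-3 + 5 \left(-2\right)\right) 22 R{\left(m \right)} = \left(-3 + 5 \left(-2\right)\right) 22 \frac{3 - \frac{5}{4}}{2 \left(- \frac{5}{4}\right)} = \left(-3 - 10\right) 22 \cdot \frac{1}{2} \left(- \frac{4}{5}\right) \frac{7}{4} = \left(-13\right) 22 \left(- \frac{7}{10}\right) = \left(-286\right) \left(- \frac{7}{10}\right) = \frac{1001}{5}$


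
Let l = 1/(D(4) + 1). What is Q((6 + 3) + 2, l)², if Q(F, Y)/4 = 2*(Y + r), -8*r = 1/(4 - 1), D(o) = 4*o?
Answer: 49/2601 ≈ 0.018839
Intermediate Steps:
r = -1/24 (r = -1/(8*(4 - 1)) = -⅛/3 = -⅛*⅓ = -1/24 ≈ -0.041667)
l = 1/17 (l = 1/(4*4 + 1) = 1/(16 + 1) = 1/17 ≈ 0.058824)
Q(F, Y) = -⅓ + 8*Y (Q(F, Y) = 4*(2*(Y - 1/24)) = 4*(2*(-1/24 + Y)) = 4*(-1/12 + 2*Y) = -⅓ + 8*Y)
Q((6 + 3) + 2, l)² = (-⅓ + 8*(1/17))² = (-⅓ + 8/17)² = (7/51)² = 49/2601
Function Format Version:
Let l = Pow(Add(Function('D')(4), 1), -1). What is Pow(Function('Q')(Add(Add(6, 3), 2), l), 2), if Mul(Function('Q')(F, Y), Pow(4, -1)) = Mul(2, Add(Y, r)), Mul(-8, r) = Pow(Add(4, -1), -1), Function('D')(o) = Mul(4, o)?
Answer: Rational(49, 2601) ≈ 0.018839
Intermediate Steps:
r = Rational(-1, 24) (r = Mul(Rational(-1, 8), Pow(Add(4, -1), -1)) = Mul(Rational(-1, 8), Pow(3, -1)) = Mul(Rational(-1, 8), Rational(1, 3)) = Rational(-1, 24) ≈ -0.041667)
l = Rational(1, 17) (l = Pow(Add(Mul(4, 4), 1), -1) = Pow(Add(16, 1), -1) = Pow(17, -1) = Rational(1, 17) ≈ 0.058824)
Function('Q')(F, Y) = Add(Rational(-1, 3), Mul(8, Y)) (Function('Q')(F, Y) = Mul(4, Mul(2, Add(Y, Rational(-1, 24)))) = Mul(4, Mul(2, Add(Rational(-1, 24), Y))) = Mul(4, Add(Rational(-1, 12), Mul(2, Y))) = Add(Rational(-1, 3), Mul(8, Y)))
Pow(Function('Q')(Add(Add(6, 3), 2), l), 2) = Pow(Add(Rational(-1, 3), Mul(8, Rational(1, 17))), 2) = Pow(Add(Rational(-1, 3), Rational(8, 17)), 2) = Pow(Rational(7, 51), 2) = Rational(49, 2601)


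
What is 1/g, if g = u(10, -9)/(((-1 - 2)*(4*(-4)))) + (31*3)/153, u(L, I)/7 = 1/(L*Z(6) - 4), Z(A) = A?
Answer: 6528/3985 ≈ 1.6381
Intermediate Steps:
u(L, I) = 7/(-4 + 6*L) (u(L, I) = 7/(L*6 - 4) = 7/(6*L - 4) = 7/(-4 + 6*L))
g = 3985/6528 (g = (7/(2*(-2 + 3*10)))/(((-1 - 2)*(4*(-4)))) + (31*3)/153 = (7/(2*(-2 + 30)))/((-3*(-16))) + 93*(1/153) = ((7/2)/28)/48 + 31/51 = ((7/2)*(1/28))*(1/48) + 31/51 = (1/8)*(1/48) + 31/51 = 1/384 + 31/51 = 3985/6528 ≈ 0.61045)
1/g = 1/(3985/6528) = 6528/3985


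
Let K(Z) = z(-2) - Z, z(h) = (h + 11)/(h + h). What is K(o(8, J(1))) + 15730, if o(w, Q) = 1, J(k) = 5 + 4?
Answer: 62907/4 ≈ 15727.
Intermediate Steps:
J(k) = 9
z(h) = (11 + h)/(2*h) (z(h) = (11 + h)/((2*h)) = (11 + h)*(1/(2*h)) = (11 + h)/(2*h))
K(Z) = -9/4 - Z (K(Z) = (1/2)*(11 - 2)/(-2) - Z = (1/2)*(-1/2)*9 - Z = -9/4 - Z)
K(o(8, J(1))) + 15730 = (-9/4 - 1*1) + 15730 = (-9/4 - 1) + 15730 = -13/4 + 15730 = 62907/4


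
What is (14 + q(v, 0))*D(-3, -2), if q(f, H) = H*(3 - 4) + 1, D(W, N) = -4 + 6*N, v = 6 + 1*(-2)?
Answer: -240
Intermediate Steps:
v = 4 (v = 6 - 2 = 4)
q(f, H) = 1 - H (q(f, H) = H*(-1) + 1 = -H + 1 = 1 - H)
(14 + q(v, 0))*D(-3, -2) = (14 + (1 - 1*0))*(-4 + 6*(-2)) = (14 + (1 + 0))*(-4 - 12) = (14 + 1)*(-16) = 15*(-16) = -240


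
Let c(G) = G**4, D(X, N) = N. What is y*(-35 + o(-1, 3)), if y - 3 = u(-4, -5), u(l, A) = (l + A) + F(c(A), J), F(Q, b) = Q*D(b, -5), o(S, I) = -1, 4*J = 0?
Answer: 112716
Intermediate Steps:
J = 0 (J = (1/4)*0 = 0)
F(Q, b) = -5*Q (F(Q, b) = Q*(-5) = -5*Q)
u(l, A) = A + l - 5*A**4 (u(l, A) = (l + A) - 5*A**4 = (A + l) - 5*A**4 = A + l - 5*A**4)
y = -3131 (y = 3 + (-5 - 4 - 5*(-5)**4) = 3 + (-5 - 4 - 5*625) = 3 + (-5 - 4 - 3125) = 3 - 3134 = -3131)
y*(-35 + o(-1, 3)) = -3131*(-35 - 1) = -3131*(-36) = 112716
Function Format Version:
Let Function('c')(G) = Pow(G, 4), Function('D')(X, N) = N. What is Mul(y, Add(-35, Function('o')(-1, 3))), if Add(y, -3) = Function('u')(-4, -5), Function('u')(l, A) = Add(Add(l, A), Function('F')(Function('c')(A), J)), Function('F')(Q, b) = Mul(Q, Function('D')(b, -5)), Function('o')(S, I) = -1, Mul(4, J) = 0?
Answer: 112716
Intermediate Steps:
J = 0 (J = Mul(Rational(1, 4), 0) = 0)
Function('F')(Q, b) = Mul(-5, Q) (Function('F')(Q, b) = Mul(Q, -5) = Mul(-5, Q))
Function('u')(l, A) = Add(A, l, Mul(-5, Pow(A, 4))) (Function('u')(l, A) = Add(Add(l, A), Mul(-5, Pow(A, 4))) = Add(Add(A, l), Mul(-5, Pow(A, 4))) = Add(A, l, Mul(-5, Pow(A, 4))))
y = -3131 (y = Add(3, Add(-5, -4, Mul(-5, Pow(-5, 4)))) = Add(3, Add(-5, -4, Mul(-5, 625))) = Add(3, Add(-5, -4, -3125)) = Add(3, -3134) = -3131)
Mul(y, Add(-35, Function('o')(-1, 3))) = Mul(-3131, Add(-35, -1)) = Mul(-3131, -36) = 112716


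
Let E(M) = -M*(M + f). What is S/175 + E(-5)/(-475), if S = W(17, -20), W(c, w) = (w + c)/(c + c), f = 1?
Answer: 4703/113050 ≈ 0.041601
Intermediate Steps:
W(c, w) = (c + w)/(2*c) (W(c, w) = (c + w)/((2*c)) = (c + w)*(1/(2*c)) = (c + w)/(2*c))
S = -3/34 (S = (1/2)*(17 - 20)/17 = (1/2)*(1/17)*(-3) = -3/34 ≈ -0.088235)
E(M) = -M*(1 + M) (E(M) = -M*(M + 1) = -M*(1 + M))
S/175 + E(-5)/(-475) = -3/34/175 - 1*(-5)*(1 - 5)/(-475) = -3/34*1/175 - 1*(-5)*(-4)*(-1/475) = -3/5950 - 20*(-1/475) = -3/5950 + 4/95 = 4703/113050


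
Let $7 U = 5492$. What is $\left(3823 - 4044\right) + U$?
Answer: $\frac{3945}{7} \approx 563.57$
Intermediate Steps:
$U = \frac{5492}{7}$ ($U = \frac{1}{7} \cdot 5492 = \frac{5492}{7} \approx 784.57$)
$\left(3823 - 4044\right) + U = \left(3823 - 4044\right) + \frac{5492}{7} = -221 + \frac{5492}{7} = \frac{3945}{7}$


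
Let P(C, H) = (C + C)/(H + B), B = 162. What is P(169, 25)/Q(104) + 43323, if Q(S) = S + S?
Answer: 64811221/1496 ≈ 43323.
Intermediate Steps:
P(C, H) = 2*C/(162 + H) (P(C, H) = (C + C)/(H + 162) = (2*C)/(162 + H) = 2*C/(162 + H))
Q(S) = 2*S
P(169, 25)/Q(104) + 43323 = (2*169/(162 + 25))/((2*104)) + 43323 = (2*169/187)/208 + 43323 = (2*169*(1/187))*(1/208) + 43323 = (338/187)*(1/208) + 43323 = 13/1496 + 43323 = 64811221/1496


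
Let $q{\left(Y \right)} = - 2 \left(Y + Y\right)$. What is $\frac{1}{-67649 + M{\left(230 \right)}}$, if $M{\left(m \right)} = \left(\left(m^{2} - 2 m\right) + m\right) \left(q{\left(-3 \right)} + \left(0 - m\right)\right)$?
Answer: $- \frac{1}{11549709} \approx -8.6582 \cdot 10^{-8}$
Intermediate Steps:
$q{\left(Y \right)} = - 4 Y$ ($q{\left(Y \right)} = - 2 \cdot 2 Y = - 4 Y$)
$M{\left(m \right)} = \left(12 - m\right) \left(m^{2} - m\right)$ ($M{\left(m \right)} = \left(\left(m^{2} - 2 m\right) + m\right) \left(\left(-4\right) \left(-3\right) + \left(0 - m\right)\right) = \left(m^{2} - m\right) \left(12 - m\right) = \left(12 - m\right) \left(m^{2} - m\right)$)
$\frac{1}{-67649 + M{\left(230 \right)}} = \frac{1}{-67649 + 230 \left(-12 - 230^{2} + 13 \cdot 230\right)} = \frac{1}{-67649 + 230 \left(-12 - 52900 + 2990\right)} = \frac{1}{-67649 + 230 \left(-49922\right)} = \frac{1}{-67649 - 11482060} = \frac{1}{-11549709} = - \frac{1}{11549709}$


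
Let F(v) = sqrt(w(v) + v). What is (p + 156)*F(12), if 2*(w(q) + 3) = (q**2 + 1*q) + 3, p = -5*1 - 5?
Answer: 73*sqrt(354) ≈ 1373.5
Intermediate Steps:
p = -10 (p = -5 - 5 = -10)
w(q) = -3/2 + q/2 + q**2/2 (w(q) = -3 + ((q**2 + 1*q) + 3)/2 = -3 + ((q**2 + q) + 3)/2 = -3 + ((q + q**2) + 3)/2 = -3 + (3 + q + q**2)/2 = -3 + (3/2 + q/2 + q**2/2) = -3/2 + q/2 + q**2/2)
F(v) = sqrt(-3/2 + v**2/2 + 3*v/2) (F(v) = sqrt((-3/2 + v/2 + v**2/2) + v) = sqrt(-3/2 + v**2/2 + 3*v/2))
(p + 156)*F(12) = (-10 + 156)*(sqrt(-6 + 2*12**2 + 6*12)/2) = 146*(sqrt(-6 + 2*144 + 72)/2) = 146*(sqrt(-6 + 288 + 72)/2) = 146*(sqrt(354)/2) = 73*sqrt(354)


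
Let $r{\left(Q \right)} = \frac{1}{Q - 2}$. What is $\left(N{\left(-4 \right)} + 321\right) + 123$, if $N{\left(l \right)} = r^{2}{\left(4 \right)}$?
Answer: $\frac{1777}{4} \approx 444.25$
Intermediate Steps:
$r{\left(Q \right)} = \frac{1}{-2 + Q}$
$N{\left(l \right)} = \frac{1}{4}$ ($N{\left(l \right)} = \left(\frac{1}{-2 + 4}\right)^{2} = \left(\frac{1}{2}\right)^{2} = \frac{1}{4}$)
$\left(N{\left(-4 \right)} + 321\right) + 123 = \left(\frac{1}{4} + 321\right) + 123 = \frac{1285}{4} + 123 = \frac{1777}{4}$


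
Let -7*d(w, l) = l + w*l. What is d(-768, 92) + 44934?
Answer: 385102/7 ≈ 55015.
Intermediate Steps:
d(w, l) = -l/7 - l*w/7 (d(w, l) = -(l + w*l)/7 = -(l + l*w)/7 = -l/7 - l*w/7)
d(-768, 92) + 44934 = -⅐*92*(1 - 768) + 44934 = -⅐*92*(-767) + 44934 = 70564/7 + 44934 = 385102/7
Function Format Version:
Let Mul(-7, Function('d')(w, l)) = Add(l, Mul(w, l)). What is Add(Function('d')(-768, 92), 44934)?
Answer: Rational(385102, 7) ≈ 55015.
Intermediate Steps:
Function('d')(w, l) = Add(Mul(Rational(-1, 7), l), Mul(Rational(-1, 7), l, w)) (Function('d')(w, l) = Mul(Rational(-1, 7), Add(l, Mul(w, l))) = Mul(Rational(-1, 7), Add(l, Mul(l, w))) = Add(Mul(Rational(-1, 7), l), Mul(Rational(-1, 7), l, w)))
Add(Function('d')(-768, 92), 44934) = Add(Mul(Rational(-1, 7), 92, Add(1, -768)), 44934) = Add(Mul(Rational(-1, 7), 92, -767), 44934) = Add(Rational(70564, 7), 44934) = Rational(385102, 7)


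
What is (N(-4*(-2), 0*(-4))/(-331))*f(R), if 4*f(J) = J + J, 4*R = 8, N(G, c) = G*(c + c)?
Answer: 0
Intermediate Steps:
N(G, c) = 2*G*c (N(G, c) = G*(2*c) = 2*G*c)
R = 2 (R = (1/4)*8 = 2)
f(J) = J/2 (f(J) = (J + J)/4 = (2*J)/4 = J/2)
(N(-4*(-2), 0*(-4))/(-331))*f(R) = ((2*(-4*(-2))*(0*(-4)))/(-331))*((1/2)*2) = ((2*8*0)*(-1/331))*1 = (0*(-1/331))*1 = 0*1 = 0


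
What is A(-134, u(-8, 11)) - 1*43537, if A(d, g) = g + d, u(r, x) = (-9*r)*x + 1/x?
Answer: -471668/11 ≈ -42879.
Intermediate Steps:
u(r, x) = 1/x - 9*r*x (u(r, x) = -9*r*x + 1/x = 1/x - 9*r*x)
A(d, g) = d + g
A(-134, u(-8, 11)) - 1*43537 = (-134 + (1/11 - 9*(-8)*11)) - 1*43537 = (-134 + (1/11 + 792)) - 43537 = (-134 + 8713/11) - 43537 = 7239/11 - 43537 = -471668/11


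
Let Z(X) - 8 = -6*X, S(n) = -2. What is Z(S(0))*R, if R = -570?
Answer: -11400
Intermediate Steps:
Z(X) = 8 - 6*X
Z(S(0))*R = (8 - 6*(-2))*(-570) = (8 + 12)*(-570) = 20*(-570) = -11400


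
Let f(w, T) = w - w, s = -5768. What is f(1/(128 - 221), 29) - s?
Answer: 5768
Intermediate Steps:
f(w, T) = 0
f(1/(128 - 221), 29) - s = 0 - 1*(-5768) = 0 + 5768 = 5768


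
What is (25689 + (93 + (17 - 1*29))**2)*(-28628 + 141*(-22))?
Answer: -1023292500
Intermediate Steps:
(25689 + (93 + (17 - 1*29))**2)*(-28628 + 141*(-22)) = (25689 + (93 + (17 - 29))**2)*(-28628 - 3102) = (25689 + (93 - 12)**2)*(-31730) = (25689 + 81**2)*(-31730) = (25689 + 6561)*(-31730) = 32250*(-31730) = -1023292500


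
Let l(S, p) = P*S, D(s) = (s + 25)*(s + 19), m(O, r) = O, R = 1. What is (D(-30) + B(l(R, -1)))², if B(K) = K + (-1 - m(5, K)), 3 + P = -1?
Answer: 2025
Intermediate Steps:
P = -4 (P = -3 - 1 = -4)
D(s) = (19 + s)*(25 + s) (D(s) = (25 + s)*(19 + s) = (19 + s)*(25 + s))
l(S, p) = -4*S
B(K) = -6 + K (B(K) = K + (-1 - 1*5) = K + (-1 - 5) = K - 6 = -6 + K)
(D(-30) + B(l(R, -1)))² = ((475 + (-30)² + 44*(-30)) + (-6 - 4*1))² = ((475 + 900 - 1320) + (-6 - 4))² = (55 - 10)² = 45² = 2025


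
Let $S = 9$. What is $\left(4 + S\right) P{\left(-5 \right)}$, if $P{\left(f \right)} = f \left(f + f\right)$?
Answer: $650$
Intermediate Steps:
$P{\left(f \right)} = 2 f^{2}$ ($P{\left(f \right)} = f 2 f = 2 f^{2}$)
$\left(4 + S\right) P{\left(-5 \right)} = \left(4 + 9\right) 2 \left(-5\right)^{2} = 13 \cdot 2 \cdot 25 = 13 \cdot 50 = 650$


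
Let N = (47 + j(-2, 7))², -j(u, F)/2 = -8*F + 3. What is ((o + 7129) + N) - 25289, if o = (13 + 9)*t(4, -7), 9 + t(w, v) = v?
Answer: 4897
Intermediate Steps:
t(w, v) = -9 + v
j(u, F) = -6 + 16*F (j(u, F) = -2*(-8*F + 3) = -2*(3 - 8*F) = -6 + 16*F)
N = 23409 (N = (47 + (-6 + 16*7))² = (47 + (-6 + 112))² = (47 + 106)² = 153² = 23409)
o = -352 (o = (13 + 9)*(-9 - 7) = 22*(-16) = -352)
((o + 7129) + N) - 25289 = ((-352 + 7129) + 23409) - 25289 = (6777 + 23409) - 25289 = 30186 - 25289 = 4897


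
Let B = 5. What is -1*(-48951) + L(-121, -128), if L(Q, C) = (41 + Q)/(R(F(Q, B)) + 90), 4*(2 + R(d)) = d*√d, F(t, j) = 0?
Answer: 538451/11 ≈ 48950.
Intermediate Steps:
R(d) = -2 + d^(3/2)/4 (R(d) = -2 + (d*√d)/4 = -2 + d^(3/2)/4)
L(Q, C) = 41/88 + Q/88 (L(Q, C) = (41 + Q)/((-2 + 0^(3/2)/4) + 90) = (41 + Q)/((-2 + (¼)*0) + 90) = (41 + Q)/((-2 + 0) + 90) = (41 + Q)/(-2 + 90) = (41 + Q)/88 = (41 + Q)*(1/88) = 41/88 + Q/88)
-1*(-48951) + L(-121, -128) = -1*(-48951) + (41/88 + (1/88)*(-121)) = 48951 + (41/88 - 11/8) = 48951 - 10/11 = 538451/11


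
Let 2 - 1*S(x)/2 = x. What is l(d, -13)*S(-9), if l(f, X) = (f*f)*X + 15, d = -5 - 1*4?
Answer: -22836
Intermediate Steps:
d = -9 (d = -5 - 4 = -9)
S(x) = 4 - 2*x
l(f, X) = 15 + X*f**2 (l(f, X) = f**2*X + 15 = X*f**2 + 15 = 15 + X*f**2)
l(d, -13)*S(-9) = (15 - 13*(-9)**2)*(4 - 2*(-9)) = (15 - 13*81)*(4 + 18) = (15 - 1053)*22 = -1038*22 = -22836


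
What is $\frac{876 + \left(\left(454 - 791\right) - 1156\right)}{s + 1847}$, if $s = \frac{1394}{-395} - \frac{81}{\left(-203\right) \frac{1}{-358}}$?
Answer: $- \frac{49474145}{136364503} \approx -0.36281$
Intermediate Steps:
$s = - \frac{11737192}{80185}$ ($s = 1394 \left(- \frac{1}{395}\right) - \frac{81}{\left(-203\right) \left(- \frac{1}{358}\right)} = - \frac{1394}{395} - \frac{81}{\frac{203}{358}} = - \frac{1394}{395} - \frac{28998}{203} = - \frac{11737192}{80185} \approx -146.38$)
$\frac{876 + \left(\left(454 - 791\right) - 1156\right)}{s + 1847} = \frac{876 + \left(\left(454 - 791\right) - 1156\right)}{- \frac{11737192}{80185} + 1847} = \frac{876 - 1493}{\frac{136364503}{80185}} = \left(876 - 1493\right) \frac{80185}{136364503} = \left(-617\right) \frac{80185}{136364503} = - \frac{49474145}{136364503}$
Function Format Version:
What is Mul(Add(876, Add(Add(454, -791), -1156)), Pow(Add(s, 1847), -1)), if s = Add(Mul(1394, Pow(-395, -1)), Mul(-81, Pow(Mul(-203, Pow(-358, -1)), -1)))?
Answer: Rational(-49474145, 136364503) ≈ -0.36281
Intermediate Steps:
s = Rational(-11737192, 80185) (s = Add(Mul(1394, Rational(-1, 395)), Mul(-81, Pow(Mul(-203, Rational(-1, 358)), -1))) = Add(Rational(-1394, 395), Mul(-81, Pow(Rational(203, 358), -1))) = Add(Rational(-1394, 395), Mul(-81, Rational(358, 203))) = Add(Rational(-1394, 395), Rational(-28998, 203)) = Rational(-11737192, 80185) ≈ -146.38)
Mul(Add(876, Add(Add(454, -791), -1156)), Pow(Add(s, 1847), -1)) = Mul(Add(876, Add(Add(454, -791), -1156)), Pow(Add(Rational(-11737192, 80185), 1847), -1)) = Mul(Add(876, Add(-337, -1156)), Pow(Rational(136364503, 80185), -1)) = Mul(Add(876, -1493), Rational(80185, 136364503)) = Mul(-617, Rational(80185, 136364503)) = Rational(-49474145, 136364503)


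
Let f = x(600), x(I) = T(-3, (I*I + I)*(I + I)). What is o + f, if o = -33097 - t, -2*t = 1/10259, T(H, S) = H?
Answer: -679145799/20518 ≈ -33100.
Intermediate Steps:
t = -1/20518 (t = -½/10259 = -½*1/10259 = -1/20518 ≈ -4.8738e-5)
x(I) = -3
f = -3
o = -679084245/20518 (o = -33097 - 1*(-1/20518) = -33097 + 1/20518 = -679084245/20518 ≈ -33097.)
o + f = -679084245/20518 - 3 = -679145799/20518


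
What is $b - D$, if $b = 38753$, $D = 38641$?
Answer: $112$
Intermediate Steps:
$b - D = 38753 - 38641 = 112$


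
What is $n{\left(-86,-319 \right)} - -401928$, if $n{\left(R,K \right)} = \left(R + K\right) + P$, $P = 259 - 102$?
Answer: $401680$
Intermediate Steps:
$P = 157$
$n{\left(R,K \right)} = 157 + K + R$ ($n{\left(R,K \right)} = \left(R + K\right) + 157 = \left(K + R\right) + 157 = 157 + K + R$)
$n{\left(-86,-319 \right)} - -401928 = \left(157 - 319 - 86\right) - -401928 = -248 + 401928 = 401680$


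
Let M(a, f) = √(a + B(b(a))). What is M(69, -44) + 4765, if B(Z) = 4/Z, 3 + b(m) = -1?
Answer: 4765 + 2*√17 ≈ 4773.3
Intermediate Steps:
b(m) = -4 (b(m) = -3 - 1 = -4)
M(a, f) = √(-1 + a) (M(a, f) = √(a + 4/(-4)) = √(a + 4*(-¼)) = √(a - 1) = √(-1 + a))
M(69, -44) + 4765 = √(-1 + 69) + 4765 = √68 + 4765 = 2*√17 + 4765 = 4765 + 2*√17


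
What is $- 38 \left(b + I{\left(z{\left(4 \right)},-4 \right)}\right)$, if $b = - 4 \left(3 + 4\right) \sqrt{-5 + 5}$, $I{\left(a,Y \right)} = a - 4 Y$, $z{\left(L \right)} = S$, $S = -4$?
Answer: $-456$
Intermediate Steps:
$z{\left(L \right)} = -4$
$b = 0$ ($b = \left(-4\right) 7 \sqrt{0} = \left(-28\right) 0 = 0$)
$- 38 \left(b + I{\left(z{\left(4 \right)},-4 \right)}\right) = - 38 \left(0 - -12\right) = - 38 \left(0 + \left(-4 + 16\right)\right) = - 38 \left(0 + 12\right) = \left(-38\right) 12 = -456$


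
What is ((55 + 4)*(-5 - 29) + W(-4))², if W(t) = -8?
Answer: 4056196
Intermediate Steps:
((55 + 4)*(-5 - 29) + W(-4))² = ((55 + 4)*(-5 - 29) - 8)² = (59*(-34) - 8)² = (-2006 - 8)² = (-2014)² = 4056196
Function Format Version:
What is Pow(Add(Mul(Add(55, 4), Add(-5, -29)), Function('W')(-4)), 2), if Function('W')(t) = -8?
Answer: 4056196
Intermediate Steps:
Pow(Add(Mul(Add(55, 4), Add(-5, -29)), Function('W')(-4)), 2) = Pow(Add(Mul(Add(55, 4), Add(-5, -29)), -8), 2) = Pow(Add(Mul(59, -34), -8), 2) = Pow(Add(-2006, -8), 2) = Pow(-2014, 2) = 4056196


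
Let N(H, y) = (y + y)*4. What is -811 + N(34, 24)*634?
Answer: 120917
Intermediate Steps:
N(H, y) = 8*y (N(H, y) = (2*y)*4 = 8*y)
-811 + N(34, 24)*634 = -811 + (8*24)*634 = -811 + 192*634 = -811 + 121728 = 120917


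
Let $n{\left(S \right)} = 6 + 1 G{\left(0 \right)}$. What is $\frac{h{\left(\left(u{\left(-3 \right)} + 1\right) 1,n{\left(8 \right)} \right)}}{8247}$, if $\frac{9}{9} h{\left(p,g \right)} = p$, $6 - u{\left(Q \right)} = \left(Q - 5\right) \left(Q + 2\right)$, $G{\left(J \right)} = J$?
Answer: $- \frac{1}{8247} \approx -0.00012126$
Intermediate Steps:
$u{\left(Q \right)} = 6 - \left(-5 + Q\right) \left(2 + Q\right)$ ($u{\left(Q \right)} = 6 - \left(Q - 5\right) \left(Q + 2\right) = 6 - \left(-5 + Q\right) \left(2 + Q\right)$)
$n{\left(S \right)} = 6$ ($n{\left(S \right)} = 6 + 1 \cdot 0 = 6 + 0 = 6$)
$h{\left(p,g \right)} = p$
$\frac{h{\left(\left(u{\left(-3 \right)} + 1\right) 1,n{\left(8 \right)} \right)}}{8247} = \frac{\left(\left(16 - \left(-3\right)^{2} + 3 \left(-3\right)\right) + 1\right) 1}{8247} = \left(\left(16 - 9 - 9\right) + 1\right) 1 \cdot \frac{1}{8247} = \left(-2 + 1\right) 1 \cdot \frac{1}{8247} = \left(-1\right) 1 \cdot \frac{1}{8247} = \left(-1\right) \frac{1}{8247} = - \frac{1}{8247}$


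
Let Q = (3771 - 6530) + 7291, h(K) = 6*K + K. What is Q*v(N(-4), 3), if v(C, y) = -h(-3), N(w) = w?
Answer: 95172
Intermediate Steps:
h(K) = 7*K
Q = 4532 (Q = -2759 + 7291 = 4532)
v(C, y) = 21 (v(C, y) = -7*(-3) = -1*(-21) = 21)
Q*v(N(-4), 3) = 4532*21 = 95172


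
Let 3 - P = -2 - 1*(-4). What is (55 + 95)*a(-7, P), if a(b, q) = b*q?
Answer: -1050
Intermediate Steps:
P = 1 (P = 3 - (-2 - 1*(-4)) = 3 - (-2 + 4) = 3 - 1*2 = 3 - 2 = 1)
(55 + 95)*a(-7, P) = (55 + 95)*(-7*1) = 150*(-7) = -1050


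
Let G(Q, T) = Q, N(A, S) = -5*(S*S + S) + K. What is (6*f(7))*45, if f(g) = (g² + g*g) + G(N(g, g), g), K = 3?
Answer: -48330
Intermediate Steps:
N(A, S) = 3 - 5*S - 5*S² (N(A, S) = -5*(S*S + S) + 3 = -5*(S² + S) + 3 = -5*(S + S²) + 3 = (-5*S - 5*S²) + 3 = 3 - 5*S - 5*S²)
f(g) = 3 - 5*g - 3*g² (f(g) = (g² + g*g) + (3 - 5*g - 5*g²) = (g² + g²) + (3 - 5*g - 5*g²) = 2*g² + (3 - 5*g - 5*g²) = 3 - 5*g - 3*g²)
(6*f(7))*45 = (6*(3 - 5*7 - 3*7²))*45 = (6*(3 - 35 - 3*49))*45 = (6*(3 - 35 - 147))*45 = (6*(-179))*45 = -1074*45 = -48330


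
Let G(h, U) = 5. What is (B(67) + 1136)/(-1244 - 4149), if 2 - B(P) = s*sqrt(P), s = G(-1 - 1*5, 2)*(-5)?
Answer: -1138/5393 - 25*sqrt(67)/5393 ≈ -0.24896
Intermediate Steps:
s = -25 (s = 5*(-5) = -25)
B(P) = 2 + 25*sqrt(P) (B(P) = 2 - (-25)*sqrt(P) = 2 + 25*sqrt(P))
(B(67) + 1136)/(-1244 - 4149) = ((2 + 25*sqrt(67)) + 1136)/(-1244 - 4149) = (1138 + 25*sqrt(67))/(-5393) = (1138 + 25*sqrt(67))*(-1/5393) = -1138/5393 - 25*sqrt(67)/5393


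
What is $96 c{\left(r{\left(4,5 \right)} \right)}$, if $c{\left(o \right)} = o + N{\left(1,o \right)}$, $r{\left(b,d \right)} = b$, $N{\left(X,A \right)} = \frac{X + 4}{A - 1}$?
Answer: $544$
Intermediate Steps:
$N{\left(X,A \right)} = \frac{4 + X}{-1 + A}$
$c{\left(o \right)} = o + \frac{5}{-1 + o}$ ($c{\left(o \right)} = o + \frac{4 + 1}{-1 + o} = o + \frac{1}{-1 + o} 5 = o + \frac{5}{-1 + o}$)
$96 c{\left(r{\left(4,5 \right)} \right)} = 96 \frac{5 + 4 \left(-1 + 4\right)}{-1 + 4} = 96 \frac{5 + 4 \cdot 3}{3} = 96 \frac{5 + 12}{3} = 96 \cdot \frac{1}{3} \cdot 17 = 96 \cdot \frac{17}{3} = 544$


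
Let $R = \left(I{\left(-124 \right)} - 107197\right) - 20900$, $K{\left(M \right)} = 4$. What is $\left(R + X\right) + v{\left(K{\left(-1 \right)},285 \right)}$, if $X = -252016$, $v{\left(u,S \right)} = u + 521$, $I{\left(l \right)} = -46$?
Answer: $-379634$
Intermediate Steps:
$v{\left(u,S \right)} = 521 + u$
$R = -128143$ ($R = \left(-46 - 107197\right) - 20900 = -107243 - 20900 = -128143$)
$\left(R + X\right) + v{\left(K{\left(-1 \right)},285 \right)} = \left(-128143 - 252016\right) + \left(521 + 4\right) = -380159 + 525 = -379634$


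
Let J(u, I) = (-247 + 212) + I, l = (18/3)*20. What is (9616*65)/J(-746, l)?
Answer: 125008/17 ≈ 7353.4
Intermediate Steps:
l = 120 (l = (18*(⅓))*20 = 6*20 = 120)
J(u, I) = -35 + I
(9616*65)/J(-746, l) = (9616*65)/(-35 + 120) = 625040/85 = 625040*(1/85) = 125008/17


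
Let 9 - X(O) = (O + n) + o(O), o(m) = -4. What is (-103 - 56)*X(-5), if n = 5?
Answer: -2067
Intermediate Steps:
X(O) = 8 - O (X(O) = 9 - ((O + 5) - 4) = 9 - ((5 + O) - 4) = 9 - (1 + O) = 9 + (-1 - O) = 8 - O)
(-103 - 56)*X(-5) = (-103 - 56)*(8 - 1*(-5)) = -159*(8 + 5) = -159*13 = -2067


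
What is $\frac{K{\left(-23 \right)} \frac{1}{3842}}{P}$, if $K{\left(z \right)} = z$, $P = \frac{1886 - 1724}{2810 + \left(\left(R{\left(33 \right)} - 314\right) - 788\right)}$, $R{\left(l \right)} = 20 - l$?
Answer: $- \frac{115}{1836} \approx -0.062636$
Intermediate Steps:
$P = \frac{54}{565}$ ($P = \frac{1886 - 1724}{2810 + \left(\left(\left(20 - 33\right) - 314\right) - 788\right)} = \frac{162}{2810 + \left(\left(\left(20 - 33\right) - 314\right) - 788\right)} = \frac{162}{2810 - 1115} = \frac{162}{1695} = 162 \cdot \frac{1}{1695} = \frac{54}{565} \approx 0.095575$)
$\frac{K{\left(-23 \right)} \frac{1}{3842}}{P} = \frac{\left(-23\right) \frac{1}{3842}}{\frac{54}{565}} = \left(-23\right) \frac{1}{3842} \cdot \frac{565}{54} = \left(- \frac{23}{3842}\right) \frac{565}{54} = - \frac{115}{1836}$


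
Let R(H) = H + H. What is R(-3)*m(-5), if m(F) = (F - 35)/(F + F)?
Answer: -24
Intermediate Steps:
m(F) = (-35 + F)/(2*F) (m(F) = (-35 + F)/((2*F)) = (-35 + F)*(1/(2*F)) = (-35 + F)/(2*F))
R(H) = 2*H
R(-3)*m(-5) = (2*(-3))*((1/2)*(-35 - 5)/(-5)) = -3*(-1)*(-40)/5 = -6*4 = -24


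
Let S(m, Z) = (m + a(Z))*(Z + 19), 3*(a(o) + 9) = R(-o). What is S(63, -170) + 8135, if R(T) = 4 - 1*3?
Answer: -208/3 ≈ -69.333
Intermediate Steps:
R(T) = 1 (R(T) = 4 - 3 = 1)
a(o) = -26/3 (a(o) = -9 + (⅓)*1 = -9 + ⅓ = -26/3)
S(m, Z) = (19 + Z)*(-26/3 + m) (S(m, Z) = (m - 26/3)*(Z + 19) = (-26/3 + m)*(19 + Z) = (19 + Z)*(-26/3 + m))
S(63, -170) + 8135 = (-494/3 + 19*63 - 26/3*(-170) - 170*63) + 8135 = (-494/3 + 1197 + 4420/3 - 10710) + 8135 = -24613/3 + 8135 = -208/3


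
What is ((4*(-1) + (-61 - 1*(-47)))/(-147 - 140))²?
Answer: 324/82369 ≈ 0.0039335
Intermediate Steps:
((4*(-1) + (-61 - 1*(-47)))/(-147 - 140))² = ((-4 + (-61 + 47))/(-287))² = ((-4 - 14)*(-1/287))² = (-18*(-1/287))² = (18/287)² = 324/82369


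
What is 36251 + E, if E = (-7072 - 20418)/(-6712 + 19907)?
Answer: 95660891/2639 ≈ 36249.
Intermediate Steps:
E = -5498/2639 (E = -27490/13195 = -27490*1/13195 = -5498/2639 ≈ -2.0834)
36251 + E = 36251 - 5498/2639 = 95660891/2639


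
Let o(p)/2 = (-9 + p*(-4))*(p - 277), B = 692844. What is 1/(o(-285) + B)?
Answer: -1/578400 ≈ -1.7289e-6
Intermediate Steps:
o(p) = 2*(-277 + p)*(-9 - 4*p) (o(p) = 2*((-9 + p*(-4))*(p - 277)) = 2*((-9 - 4*p)*(-277 + p)) = 2*((-277 + p)*(-9 - 4*p)) = 2*(-277 + p)*(-9 - 4*p))
1/(o(-285) + B) = 1/((4986 - 8*(-285)² + 2198*(-285)) + 692844) = 1/((4986 - 8*81225 - 626430) + 692844) = 1/((4986 - 649800 - 626430) + 692844) = 1/(-1271244 + 692844) = 1/(-578400) = -1/578400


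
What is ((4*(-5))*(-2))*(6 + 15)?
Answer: 840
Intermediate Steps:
((4*(-5))*(-2))*(6 + 15) = -20*(-2)*21 = 40*21 = 840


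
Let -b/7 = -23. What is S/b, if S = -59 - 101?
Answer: -160/161 ≈ -0.99379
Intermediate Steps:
S = -160
b = 161 (b = -7*(-23) = 161)
S/b = -160/161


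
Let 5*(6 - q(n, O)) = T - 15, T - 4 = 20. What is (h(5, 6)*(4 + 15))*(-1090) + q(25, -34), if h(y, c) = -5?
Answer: 517771/5 ≈ 1.0355e+5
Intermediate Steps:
T = 24 (T = 4 + 20 = 24)
q(n, O) = 21/5 (q(n, O) = 6 - (24 - 15)/5 = 6 - ⅕*9 = 6 - 9/5 = 21/5)
(h(5, 6)*(4 + 15))*(-1090) + q(25, -34) = -5*(4 + 15)*(-1090) + 21/5 = -5*19*(-1090) + 21/5 = -95*(-1090) + 21/5 = 103550 + 21/5 = 517771/5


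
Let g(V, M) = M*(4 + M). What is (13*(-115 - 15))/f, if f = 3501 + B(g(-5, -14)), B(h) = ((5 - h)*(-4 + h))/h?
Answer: -11830/23589 ≈ -0.50150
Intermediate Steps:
B(h) = (-4 + h)*(5 - h)/h (B(h) = ((-4 + h)*(5 - h))/h = (-4 + h)*(5 - h)/h)
f = 23589/7 (f = 3501 + (9 - (-14)*(4 - 14) - 20*(-1/(14*(4 - 14)))) = 3501 + (9 - (-14)*(-10) - 20/((-14*(-10)))) = 3501 + (9 - 1*140 - 20/140) = 3501 + (9 - 140 - 20*1/140) = 3501 + (9 - 140 - ⅐) = 3501 - 918/7 = 23589/7 ≈ 3369.9)
(13*(-115 - 15))/f = (13*(-115 - 15))/(23589/7) = (13*(-130))*(7/23589) = -1690*7/23589 = -11830/23589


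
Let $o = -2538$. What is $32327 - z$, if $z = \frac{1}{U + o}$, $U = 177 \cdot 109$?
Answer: $\frac{541638884}{16755} \approx 32327.0$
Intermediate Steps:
$U = 19293$
$z = \frac{1}{16755}$ ($z = \frac{1}{19293 - 2538} = \frac{1}{16755} \approx 5.9684 \cdot 10^{-5}$)
$32327 - z = 32327 - \frac{1}{16755} = \frac{541638884}{16755}$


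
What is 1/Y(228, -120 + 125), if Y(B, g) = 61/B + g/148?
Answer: 4218/1271 ≈ 3.3186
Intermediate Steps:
Y(B, g) = 61/B + g/148 (Y(B, g) = 61/B + g*(1/148) = 61/B + g/148)
1/Y(228, -120 + 125) = 1/(61/228 + (-120 + 125)/148) = 1/(61*(1/228) + (1/148)*5) = 1/(61/228 + 5/148) = 1/(1271/4218) = 4218/1271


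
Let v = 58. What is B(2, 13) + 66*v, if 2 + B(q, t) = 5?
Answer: 3831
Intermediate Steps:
B(q, t) = 3 (B(q, t) = -2 + 5 = 3)
B(2, 13) + 66*v = 3 + 66*58 = 3 + 3828 = 3831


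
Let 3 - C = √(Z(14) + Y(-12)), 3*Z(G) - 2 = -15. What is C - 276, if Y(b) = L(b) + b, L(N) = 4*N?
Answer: -273 - I*√579/3 ≈ -273.0 - 8.0208*I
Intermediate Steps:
Z(G) = -13/3 (Z(G) = ⅔ + (⅓)*(-15) = ⅔ - 5 = -13/3)
Y(b) = 5*b (Y(b) = 4*b + b = 5*b)
C = 3 - I*√579/3 (C = 3 - √(-13/3 + 5*(-12)) = 3 - √(-13/3 - 60) = 3 - √(-193/3) = 3 - I*√579/3 ≈ 3.0 - 8.0208*I)
C - 276 = (3 - I*√579/3) - 276 = -273 - I*√579/3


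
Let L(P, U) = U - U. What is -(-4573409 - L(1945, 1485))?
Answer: 4573409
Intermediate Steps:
L(P, U) = 0
-(-4573409 - L(1945, 1485)) = -(-4573409 - 1*0) = -(-4573409 + 0) = -1*(-4573409) = 4573409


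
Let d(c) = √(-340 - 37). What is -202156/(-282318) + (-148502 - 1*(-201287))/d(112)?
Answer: 101078/141159 - 52785*I*√377/377 ≈ 0.71606 - 2718.6*I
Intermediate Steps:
d(c) = I*√377 (d(c) = √(-377) = I*√377)
-202156/(-282318) + (-148502 - 1*(-201287))/d(112) = -202156/(-282318) + (-148502 - 1*(-201287))/((I*√377)) = -202156*(-1/282318) + (-148502 + 201287)*(-I*√377/377) = 101078/141159 + 52785*(-I*√377/377) = 101078/141159 - 52785*I*√377/377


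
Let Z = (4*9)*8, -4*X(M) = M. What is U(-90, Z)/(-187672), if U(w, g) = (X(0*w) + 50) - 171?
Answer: 121/187672 ≈ 0.00064474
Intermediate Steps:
X(M) = -M/4
Z = 288 (Z = 36*8 = 288)
U(w, g) = -121 (U(w, g) = (-0*w + 50) - 171 = (-¼*0 + 50) - 171 = (0 + 50) - 171 = 50 - 171 = -121)
U(-90, Z)/(-187672) = -121/(-187672) = -121*(-1/187672) = 121/187672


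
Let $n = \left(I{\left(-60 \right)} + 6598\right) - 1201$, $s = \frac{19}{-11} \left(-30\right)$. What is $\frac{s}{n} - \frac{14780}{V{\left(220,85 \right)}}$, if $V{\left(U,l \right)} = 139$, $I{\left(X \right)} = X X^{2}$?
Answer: $- \frac{11413304990}{107337329} \approx -106.33$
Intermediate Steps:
$I{\left(X \right)} = X^{3}$
$s = \frac{570}{11}$ ($s = 19 \left(- \frac{1}{11}\right) \left(-30\right) = \left(- \frac{19}{11}\right) \left(-30\right) = \frac{570}{11} \approx 51.818$)
$n = -210603$ ($n = \left(\left(-60\right)^{3} + 6598\right) - 1201 = \left(-216000 + 6598\right) - 1201 = -209402 - 1201 = -210603$)
$\frac{s}{n} - \frac{14780}{V{\left(220,85 \right)}} = \frac{570}{11 \left(-210603\right)} - \frac{14780}{139} = \frac{570}{11} \left(- \frac{1}{210603}\right) - \frac{14780}{139} = - \frac{190}{772211} - \frac{14780}{139} = - \frac{11413304990}{107337329}$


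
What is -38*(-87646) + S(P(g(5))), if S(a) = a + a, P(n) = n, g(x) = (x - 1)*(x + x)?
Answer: 3330628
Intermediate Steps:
g(x) = 2*x*(-1 + x) (g(x) = (-1 + x)*(2*x) = 2*x*(-1 + x))
S(a) = 2*a
-38*(-87646) + S(P(g(5))) = -38*(-87646) + 2*(2*5*(-1 + 5)) = 3330548 + 2*(2*5*4) = 3330548 + 2*40 = 3330548 + 80 = 3330628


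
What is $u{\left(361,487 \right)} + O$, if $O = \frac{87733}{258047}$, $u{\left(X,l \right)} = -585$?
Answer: $- \frac{150869762}{258047} \approx -584.66$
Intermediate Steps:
$O = \frac{87733}{258047}$ ($O = 87733 \cdot \frac{1}{258047} = \frac{87733}{258047} \approx 0.33999$)
$u{\left(361,487 \right)} + O = -585 + \frac{87733}{258047} = - \frac{150869762}{258047}$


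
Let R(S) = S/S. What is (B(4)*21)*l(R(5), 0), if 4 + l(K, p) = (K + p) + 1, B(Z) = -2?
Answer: 84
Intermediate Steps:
R(S) = 1
l(K, p) = -3 + K + p (l(K, p) = -4 + ((K + p) + 1) = -4 + (1 + K + p) = -3 + K + p)
(B(4)*21)*l(R(5), 0) = (-2*21)*(-3 + 1 + 0) = -42*(-2) = 84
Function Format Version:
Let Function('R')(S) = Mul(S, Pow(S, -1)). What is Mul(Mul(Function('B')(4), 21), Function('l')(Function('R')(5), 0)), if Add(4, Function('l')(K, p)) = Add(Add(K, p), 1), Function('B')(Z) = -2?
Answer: 84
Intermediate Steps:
Function('R')(S) = 1
Function('l')(K, p) = Add(-3, K, p) (Function('l')(K, p) = Add(-4, Add(Add(K, p), 1)) = Add(-4, Add(1, K, p)) = Add(-3, K, p))
Mul(Mul(Function('B')(4), 21), Function('l')(Function('R')(5), 0)) = Mul(Mul(-2, 21), Add(-3, 1, 0)) = Mul(-42, -2) = 84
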